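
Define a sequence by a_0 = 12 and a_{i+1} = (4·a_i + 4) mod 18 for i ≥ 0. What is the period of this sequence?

We have a_0 = 12; a_1 = 16; a_2 = 14; a_3 = 6; a_4 = 10; a_5 = 8; a_6 = 0; a_7 = 4; a_8 = 2; a_9 = 12.
Since a_9 = a_0 = 12, the sequence is periodic with period 9.

9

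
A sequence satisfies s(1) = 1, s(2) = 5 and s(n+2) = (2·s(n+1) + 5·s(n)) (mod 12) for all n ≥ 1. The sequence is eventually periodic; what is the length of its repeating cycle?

Listing terms: s(1) = 1,  s(2) = 5,  s(3) = 3,  s(4) = 7,  s(5) = 5,  s(6) = 9,  s(7) = 7,  s(8) = 11,  s(9) = 9,  s(10) = 1,  s(11) = 11,  s(12) = 3,  s(13) = 1,  s(14) = 5.
Since (s(13), s(14)) = (s(1), s(2)) = (1, 5) (two consecutive terms determine the rest), the sequence is periodic with period 12.

12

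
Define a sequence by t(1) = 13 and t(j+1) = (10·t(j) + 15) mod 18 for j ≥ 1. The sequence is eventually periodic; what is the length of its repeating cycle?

3

t(1) = 13, t(2) = 1, t(3) = 7, t(4) = 13.
The sequence repeats with period 3.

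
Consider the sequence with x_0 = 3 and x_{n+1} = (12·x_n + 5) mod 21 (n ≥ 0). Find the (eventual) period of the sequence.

6

Computing terms: x_0 = 3, x_1 = 20, x_2 = 14, x_3 = 5, x_4 = 2, x_5 = 8, x_6 = 17, x_7 = 20.
Since x_7 = x_1 = 20, the sequence is eventually periodic: after a pre-period of length 1 it cycles with period 6.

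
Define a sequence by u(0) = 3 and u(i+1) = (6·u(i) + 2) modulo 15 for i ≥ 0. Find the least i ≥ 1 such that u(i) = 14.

3

u(0) = 3,  u(1) = 5,  u(2) = 2,  u(3) = 14,  u(4) = 11,  u(5) = 8,  u(6) = 5.
Since u(6) = u(1) = 5, the sequence is eventually periodic: after a pre-period of length 1 it cycles with period 5.
The value 14 first appears (with i ≥ 1) at u(3).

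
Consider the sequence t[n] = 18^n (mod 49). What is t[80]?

Computing terms: t[1] = 18; t[2] = 30; t[3] = 1; t[4] = 18.
Since t[4] = t[1] = 18, the sequence is periodic with period 3.
(80 - 1) mod 3 = 1, so t[80] = t[2] = 30.

30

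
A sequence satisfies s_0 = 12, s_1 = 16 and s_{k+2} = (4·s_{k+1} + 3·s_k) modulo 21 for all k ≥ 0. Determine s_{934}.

Listing terms: s_0 = 12; s_1 = 16; s_2 = 16; s_3 = 7; s_4 = 13; s_5 = 10; s_6 = 16; s_7 = 10; s_8 = 4; s_9 = 4; s_{10} = 7; s_{11} = 19; s_{12} = 13; s_{13} = 4; s_{14} = 13; s_{15} = 1; s_{16} = 1; s_{17} = 7; s_{18} = 10; s_{19} = 19; s_{20} = 1; s_{21} = 19; s_{22} = 16; s_{23} = 16.
Since (s_{22}, s_{23}) = (s_1, s_2) = (16, 16) (two consecutive terms determine the rest), the sequence is eventually periodic: after a pre-period of length 1 it cycles with period 21.
For k ≥ 1, s_k depends only on (k - 1) mod 21. (934 - 1) mod 21 = 9, so s_{934} = s_{10} = 7.

7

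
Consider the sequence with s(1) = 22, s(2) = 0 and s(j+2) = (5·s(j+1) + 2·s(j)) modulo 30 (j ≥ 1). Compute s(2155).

Computing terms: s(1) = 22; s(2) = 0; s(3) = 14; s(4) = 10; s(5) = 18; s(6) = 20; s(7) = 16; s(8) = 0; s(9) = 2; s(10) = 10; s(11) = 24; s(12) = 20; s(13) = 28; s(14) = 0; s(15) = 26; s(16) = 10; s(17) = 12; s(18) = 20; s(19) = 4; s(20) = 0; s(21) = 8; s(22) = 10; s(23) = 6; s(24) = 20; s(25) = 22; s(26) = 0.
The sequence repeats with period 24.
So s(2155) = s(1 + ((2155-1) mod 24)) = s(19) = 4.

4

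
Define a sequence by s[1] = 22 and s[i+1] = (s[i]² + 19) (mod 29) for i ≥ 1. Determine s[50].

24

Listing terms: s[1] = 22; s[2] = 10; s[3] = 3; s[4] = 28; s[5] = 20; s[6] = 13; s[7] = 14; s[8] = 12; s[9] = 18; s[10] = 24; s[11] = 15; s[12] = 12.
Since s[12] = s[8] = 12, the sequence is eventually periodic: after a pre-period of length 7 it cycles with period 4.
For i ≥ 8, s[i] depends only on (i - 8) mod 4. (50 - 8) mod 4 = 2, so s[50] = s[10] = 24.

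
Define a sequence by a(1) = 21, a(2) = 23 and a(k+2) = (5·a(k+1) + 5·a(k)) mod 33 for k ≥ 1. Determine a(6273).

22

a(1) = 21,  a(2) = 23,  a(3) = 22,  a(4) = 27,  a(5) = 14,  a(6) = 7,  a(7) = 6,  a(8) = 32,  a(9) = 25,  a(10) = 21,  a(11) = 32,  a(12) = 1,  a(13) = 0,  a(14) = 5,  a(15) = 25,  a(16) = 18,  a(17) = 17,  a(18) = 10,  a(19) = 3,  a(20) = 32,  a(21) = 10,  a(22) = 12,  a(23) = 11,  a(24) = 16,  a(25) = 3,  a(26) = 29,  a(27) = 28,  a(28) = 21,  a(29) = 14,  a(30) = 10,  a(31) = 21,  a(32) = 23.
The sequence repeats with period 30.
(6273 - 1) mod 30 = 2, so a(6273) = a(3) = 22.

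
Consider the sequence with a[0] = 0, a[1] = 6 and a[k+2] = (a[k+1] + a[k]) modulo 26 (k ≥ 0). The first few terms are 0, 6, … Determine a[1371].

a[0] = 0,  a[1] = 6,  a[2] = 6,  a[3] = 12,  a[4] = 18,  a[5] = 4,  a[6] = 22,  a[7] = 0,  a[8] = 22,  a[9] = 22,  a[10] = 18,  a[11] = 14,  a[12] = 6,  a[13] = 20,  a[14] = 0,  a[15] = 20,  a[16] = 20,  a[17] = 14,  a[18] = 8,  a[19] = 22,  a[20] = 4,  a[21] = 0,  a[22] = 4,  a[23] = 4,  a[24] = 8,  a[25] = 12,  a[26] = 20,  a[27] = 6,  a[28] = 0,  a[29] = 6.
The sequence repeats with period 28.
(1371 - 0) mod 28 = 27, so a[1371] = a[27] = 6.

6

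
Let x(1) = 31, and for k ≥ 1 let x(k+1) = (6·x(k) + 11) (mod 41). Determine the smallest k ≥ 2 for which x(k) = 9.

We have x(1) = 31; x(2) = 33; x(3) = 4; x(4) = 35; x(5) = 16; x(6) = 25; x(7) = 38; x(8) = 34; x(9) = 10; x(10) = 30; x(11) = 27; x(12) = 9; x(13) = 24; x(14) = 32; x(15) = 39; x(16) = 40; x(17) = 5; x(18) = 0; x(19) = 11; x(20) = 36; x(21) = 22; x(22) = 20; x(23) = 8; x(24) = 18; x(25) = 37; x(26) = 28; x(27) = 15; x(28) = 19; x(29) = 2; x(30) = 23; x(31) = 26; x(32) = 3; x(33) = 29; x(34) = 21; x(35) = 14; x(36) = 13; x(37) = 7; x(38) = 12; x(39) = 1; x(40) = 17; x(41) = 31.
The sequence repeats with period 40.
The value 9 first appears (with k ≥ 2) at x(12).

12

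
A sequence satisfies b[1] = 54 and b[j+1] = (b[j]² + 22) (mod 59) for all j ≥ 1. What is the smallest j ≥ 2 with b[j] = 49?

7

b[1] = 54,  b[2] = 47,  b[3] = 48,  b[4] = 25,  b[5] = 57,  b[6] = 26,  b[7] = 49,  b[8] = 4,  b[9] = 38,  b[10] = 50,  b[11] = 44,  b[12] = 11,  b[13] = 25.
Since b[13] = b[4] = 25, the sequence is eventually periodic: after a pre-period of length 3 it cycles with period 9.
The value 49 first appears (with j ≥ 2) at b[7].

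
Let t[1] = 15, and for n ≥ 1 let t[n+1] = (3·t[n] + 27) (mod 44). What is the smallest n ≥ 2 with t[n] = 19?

We have t[1] = 15,  t[2] = 28,  t[3] = 23,  t[4] = 8,  t[5] = 7,  t[6] = 4,  t[7] = 39,  t[8] = 12,  t[9] = 19,  t[10] = 40,  t[11] = 15.
The sequence repeats with period 10.
The value 19 first appears (with n ≥ 2) at t[9].

9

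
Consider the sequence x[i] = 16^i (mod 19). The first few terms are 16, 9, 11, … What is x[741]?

11

Computing terms: x[1] = 16,  x[2] = 9,  x[3] = 11,  x[4] = 5,  x[5] = 4,  x[6] = 7,  x[7] = 17,  x[8] = 6,  x[9] = 1,  x[10] = 16.
The sequence repeats with period 9.
(741 - 1) mod 9 = 2, so x[741] = x[3] = 11.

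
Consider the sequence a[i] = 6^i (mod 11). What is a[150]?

We have a[1] = 6, a[2] = 3, a[3] = 7, a[4] = 9, a[5] = 10, a[6] = 5, a[7] = 8, a[8] = 4, a[9] = 2, a[10] = 1, a[11] = 6.
The sequence repeats with period 10.
(150 - 1) mod 10 = 9, so a[150] = a[10] = 1.

1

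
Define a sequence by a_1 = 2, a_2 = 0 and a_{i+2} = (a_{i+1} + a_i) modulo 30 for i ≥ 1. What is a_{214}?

We have a_1 = 2; a_2 = 0; a_3 = 2; a_4 = 2; a_5 = 4; a_6 = 6; a_7 = 10; a_8 = 16; a_9 = 26; a_{10} = 12; a_{11} = 8; a_{12} = 20; a_{13} = 28; a_{14} = 18; a_{15} = 16; a_{16} = 4; a_{17} = 20; a_{18} = 24; a_{19} = 14; a_{20} = 8; a_{21} = 22; a_{22} = 0; a_{23} = 22; a_{24} = 22; a_{25} = 14; a_{26} = 6; a_{27} = 20; a_{28} = 26; a_{29} = 16; a_{30} = 12; a_{31} = 28; a_{32} = 10; a_{33} = 8; a_{34} = 18; a_{35} = 26; a_{36} = 14; a_{37} = 10; a_{38} = 24; a_{39} = 4; a_{40} = 28; a_{41} = 2; a_{42} = 0.
The sequence repeats with period 40.
(214 - 1) mod 40 = 13, so a_{214} = a_{14} = 18.

18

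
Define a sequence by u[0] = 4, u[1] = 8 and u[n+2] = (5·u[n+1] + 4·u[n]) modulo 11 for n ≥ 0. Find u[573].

1

We have u[0] = 4; u[1] = 8; u[2] = 1; u[3] = 4; u[4] = 2; u[5] = 4; u[6] = 6; u[7] = 2; u[8] = 1; u[9] = 2; u[10] = 3; u[11] = 1; u[12] = 6; u[13] = 1; u[14] = 7; u[15] = 6; u[16] = 3; u[17] = 6; u[18] = 9; u[19] = 3; u[20] = 7; u[21] = 3; u[22] = 10; u[23] = 7; u[24] = 9; u[25] = 7; u[26] = 5; u[27] = 9; u[28] = 10; u[29] = 9; u[30] = 8; u[31] = 10; u[32] = 5; u[33] = 10; u[34] = 4; u[35] = 5; u[36] = 8; u[37] = 5; u[38] = 2; u[39] = 8; u[40] = 4; u[41] = 8.
The sequence repeats with period 40.
So u[573] = u[0 + ((573-0) mod 40)] = u[13] = 1.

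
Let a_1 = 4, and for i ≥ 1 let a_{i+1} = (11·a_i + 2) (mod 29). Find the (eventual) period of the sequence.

28

Computing terms: a_1 = 4, a_2 = 17, a_3 = 15, a_4 = 22, a_5 = 12, a_6 = 18, a_7 = 26, a_8 = 27, a_9 = 9, a_{10} = 14, a_{11} = 11, a_{12} = 7, a_{13} = 21, a_{14} = 1, a_{15} = 13, a_{16} = 0, a_{17} = 2, a_{18} = 24, a_{19} = 5, a_{20} = 28, a_{21} = 20, a_{22} = 19, a_{23} = 8, a_{24} = 3, a_{25} = 6, a_{26} = 10, a_{27} = 25, a_{28} = 16, a_{29} = 4.
Since a_{29} = a_1 = 4, the sequence is periodic with period 28.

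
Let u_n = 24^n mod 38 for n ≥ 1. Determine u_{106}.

16

Listing terms: u_1 = 24,  u_2 = 6,  u_3 = 30,  u_4 = 36,  u_5 = 28,  u_6 = 26,  u_7 = 16,  u_8 = 4,  u_9 = 20,  u_{10} = 24.
Since u_{10} = u_1 = 24, the sequence is periodic with period 9.
So u_{106} = u_{1 + ((106-1) mod 9)} = u_7 = 16.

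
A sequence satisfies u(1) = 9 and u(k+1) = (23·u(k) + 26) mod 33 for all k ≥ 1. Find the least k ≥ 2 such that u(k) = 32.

4

u(1) = 9, u(2) = 2, u(3) = 6, u(4) = 32, u(5) = 3, u(6) = 29, u(7) = 0, u(8) = 26, u(9) = 30, u(10) = 23, u(11) = 27, u(12) = 20, u(13) = 24, u(14) = 17, u(15) = 21, u(16) = 14, u(17) = 18, u(18) = 11, u(19) = 15, u(20) = 8, u(21) = 12, u(22) = 5, u(23) = 9.
Since u(23) = u(1) = 9, the sequence is periodic with period 22.
The value 32 first appears (with k ≥ 2) at u(4).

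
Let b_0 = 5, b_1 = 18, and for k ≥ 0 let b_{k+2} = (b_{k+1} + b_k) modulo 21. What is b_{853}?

b_0 = 5,  b_1 = 18,  b_2 = 2,  b_3 = 20,  b_4 = 1,  b_5 = 0,  b_6 = 1,  b_7 = 1,  b_8 = 2,  b_9 = 3,  b_{10} = 5,  b_{11} = 8,  b_{12} = 13,  b_{13} = 0,  b_{14} = 13,  b_{15} = 13,  b_{16} = 5,  b_{17} = 18.
The sequence repeats with period 16.
So b_{853} = b_{0 + ((853-0) mod 16)} = b_5 = 0.

0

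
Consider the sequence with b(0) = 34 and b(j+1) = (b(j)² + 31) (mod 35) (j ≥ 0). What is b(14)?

5

b(0) = 34, b(1) = 32, b(2) = 5, b(3) = 21, b(4) = 17, b(5) = 5.
Since b(5) = b(2) = 5, the sequence is eventually periodic: after a pre-period of length 2 it cycles with period 3.
For j ≥ 2, b(j) depends only on (j - 2) mod 3. (14 - 2) mod 3 = 0, so b(14) = b(2) = 5.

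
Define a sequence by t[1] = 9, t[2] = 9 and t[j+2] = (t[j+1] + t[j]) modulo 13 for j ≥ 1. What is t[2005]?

8

Listing terms: t[1] = 9, t[2] = 9, t[3] = 5, t[4] = 1, t[5] = 6, t[6] = 7, t[7] = 0, t[8] = 7, t[9] = 7, t[10] = 1, t[11] = 8, t[12] = 9, t[13] = 4, t[14] = 0, t[15] = 4, t[16] = 4, t[17] = 8, t[18] = 12, t[19] = 7, t[20] = 6, t[21] = 0, t[22] = 6, t[23] = 6, t[24] = 12, t[25] = 5, t[26] = 4, t[27] = 9, t[28] = 0, t[29] = 9, t[30] = 9.
Since (t[29], t[30]) = (t[1], t[2]) = (9, 9) (two consecutive terms determine the rest), the sequence is periodic with period 28.
(2005 - 1) mod 28 = 16, so t[2005] = t[17] = 8.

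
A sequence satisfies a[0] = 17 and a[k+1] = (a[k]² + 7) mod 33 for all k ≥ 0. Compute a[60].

Computing terms: a[0] = 17; a[1] = 32; a[2] = 8; a[3] = 5; a[4] = 32.
Since a[4] = a[1] = 32, the sequence is eventually periodic: after a pre-period of length 1 it cycles with period 3.
For k ≥ 1, a[k] depends only on (k - 1) mod 3. (60 - 1) mod 3 = 2, so a[60] = a[3] = 5.

5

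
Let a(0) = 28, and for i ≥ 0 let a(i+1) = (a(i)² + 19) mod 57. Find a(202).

23

We have a(0) = 28; a(1) = 5; a(2) = 44; a(3) = 17; a(4) = 23; a(5) = 35; a(6) = 47; a(7) = 5.
Since a(7) = a(1) = 5, the sequence is eventually periodic: after a pre-period of length 1 it cycles with period 6.
For i ≥ 1, a(i) depends only on (i - 1) mod 6. (202 - 1) mod 6 = 3, so a(202) = a(4) = 23.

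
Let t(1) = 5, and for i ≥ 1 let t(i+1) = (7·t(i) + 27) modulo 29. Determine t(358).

t(1) = 5,  t(2) = 4,  t(3) = 26,  t(4) = 6,  t(5) = 11,  t(6) = 17,  t(7) = 1,  t(8) = 5.
The sequence repeats with period 7.
So t(358) = t(1 + ((358-1) mod 7)) = t(1) = 5.

5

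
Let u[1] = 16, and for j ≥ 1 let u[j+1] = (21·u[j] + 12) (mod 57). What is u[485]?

u[1] = 16, u[2] = 6, u[3] = 24, u[4] = 3, u[5] = 18, u[6] = 48, u[7] = 51, u[8] = 0, u[9] = 12, u[10] = 36, u[11] = 27, u[12] = 9, u[13] = 30, u[14] = 15, u[15] = 42, u[16] = 39, u[17] = 33, u[18] = 21, u[19] = 54, u[20] = 6.
Since u[20] = u[2] = 6, the sequence is eventually periodic: after a pre-period of length 1 it cycles with period 18.
For j ≥ 2, u[j] depends only on (j - 2) mod 18. (485 - 2) mod 18 = 15, so u[485] = u[17] = 33.

33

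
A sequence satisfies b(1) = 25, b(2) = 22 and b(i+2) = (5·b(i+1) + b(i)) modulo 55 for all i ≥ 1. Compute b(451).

Listing terms: b(1) = 25,  b(2) = 22,  b(3) = 25,  b(4) = 37,  b(5) = 45,  b(6) = 42,  b(7) = 35,  b(8) = 52,  b(9) = 20,  b(10) = 42,  b(11) = 10,  b(12) = 37,  b(13) = 30,  b(14) = 22,  b(15) = 30,  b(16) = 7,  b(17) = 10,  b(18) = 2,  b(19) = 20,  b(20) = 47,  b(21) = 35,  b(22) = 2,  b(23) = 45,  b(24) = 7,  b(25) = 25,  b(26) = 22.
The sequence repeats with period 24.
So b(451) = b(1 + ((451-1) mod 24)) = b(19) = 20.

20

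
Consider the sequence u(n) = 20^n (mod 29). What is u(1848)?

Computing terms: u(0) = 1, u(1) = 20, u(2) = 23, u(3) = 25, u(4) = 7, u(5) = 24, u(6) = 16, u(7) = 1.
Since u(7) = u(0) = 1, the sequence is periodic with period 7.
So u(1848) = u(0 + ((1848-0) mod 7)) = u(0) = 1.

1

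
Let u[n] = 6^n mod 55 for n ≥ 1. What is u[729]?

We have u[1] = 6,  u[2] = 36,  u[3] = 51,  u[4] = 31,  u[5] = 21,  u[6] = 16,  u[7] = 41,  u[8] = 26,  u[9] = 46,  u[10] = 1,  u[11] = 6.
The sequence repeats with period 10.
(729 - 1) mod 10 = 8, so u[729] = u[9] = 46.

46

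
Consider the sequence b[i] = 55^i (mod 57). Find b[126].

Computing terms: b[1] = 55; b[2] = 4; b[3] = 49; b[4] = 16; b[5] = 25; b[6] = 7; b[7] = 43; b[8] = 28; b[9] = 1; b[10] = 55.
The sequence repeats with period 9.
So b[126] = b[1 + ((126-1) mod 9)] = b[9] = 1.

1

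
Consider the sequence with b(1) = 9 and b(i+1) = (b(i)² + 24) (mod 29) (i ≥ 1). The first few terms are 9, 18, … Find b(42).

Computing terms: b(1) = 9, b(2) = 18, b(3) = 0, b(4) = 24, b(5) = 20, b(6) = 18.
Since b(6) = b(2) = 18, the sequence is eventually periodic: after a pre-period of length 1 it cycles with period 4.
For i ≥ 2, b(i) depends only on (i - 2) mod 4. (42 - 2) mod 4 = 0, so b(42) = b(2) = 18.

18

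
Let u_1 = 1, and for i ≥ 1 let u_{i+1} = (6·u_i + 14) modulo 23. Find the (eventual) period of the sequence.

11

Computing terms: u_1 = 1, u_2 = 20, u_3 = 19, u_4 = 13, u_5 = 0, u_6 = 14, u_7 = 6, u_8 = 4, u_9 = 15, u_{10} = 12, u_{11} = 17, u_{12} = 1.
The sequence repeats with period 11.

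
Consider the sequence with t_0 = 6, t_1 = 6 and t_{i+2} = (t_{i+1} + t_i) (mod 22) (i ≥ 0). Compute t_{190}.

6

Computing terms: t_0 = 6,  t_1 = 6,  t_2 = 12,  t_3 = 18,  t_4 = 8,  t_5 = 4,  t_6 = 12,  t_7 = 16,  t_8 = 6,  t_9 = 0,  t_{10} = 6,  t_{11} = 6.
The sequence repeats with period 10.
(190 - 0) mod 10 = 0, so t_{190} = t_0 = 6.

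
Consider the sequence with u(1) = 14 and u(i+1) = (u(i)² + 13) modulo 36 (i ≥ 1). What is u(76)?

u(1) = 14,  u(2) = 29,  u(3) = 26,  u(4) = 5,  u(5) = 2,  u(6) = 17,  u(7) = 14.
The sequence repeats with period 6.
So u(76) = u(1 + ((76-1) mod 6)) = u(4) = 5.

5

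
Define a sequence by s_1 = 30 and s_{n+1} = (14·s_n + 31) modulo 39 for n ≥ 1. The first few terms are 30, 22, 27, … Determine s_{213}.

24

Listing terms: s_1 = 30; s_2 = 22; s_3 = 27; s_4 = 19; s_5 = 24; s_6 = 16; s_7 = 21; s_8 = 13; s_9 = 18; s_{10} = 10; s_{11} = 15; s_{12} = 7; s_{13} = 12; s_{14} = 4; s_{15} = 9; s_{16} = 1; s_{17} = 6; s_{18} = 37; s_{19} = 3; s_{20} = 34; s_{21} = 0; s_{22} = 31; s_{23} = 36; s_{24} = 28; s_{25} = 33; s_{26} = 25; s_{27} = 30.
The sequence repeats with period 26.
So s_{213} = s_{1 + ((213-1) mod 26)} = s_5 = 24.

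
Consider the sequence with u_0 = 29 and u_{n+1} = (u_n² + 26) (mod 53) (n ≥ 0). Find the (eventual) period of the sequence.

7

Computing terms: u_0 = 29, u_1 = 19, u_2 = 16, u_3 = 17, u_4 = 50, u_5 = 35, u_6 = 32, u_7 = 43, u_8 = 20, u_9 = 2, u_{10} = 30, u_{11} = 25, u_{12} = 15, u_{13} = 39, u_{14} = 10, u_{15} = 20.
Since u_{15} = u_8 = 20, the sequence is eventually periodic: after a pre-period of length 8 it cycles with period 7.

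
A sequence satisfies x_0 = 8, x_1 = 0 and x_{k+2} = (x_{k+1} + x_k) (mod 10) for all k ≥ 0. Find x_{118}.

6

Computing terms: x_0 = 8, x_1 = 0, x_2 = 8, x_3 = 8, x_4 = 6, x_5 = 4, x_6 = 0, x_7 = 4, x_8 = 4, x_9 = 8, x_{10} = 2, x_{11} = 0, x_{12} = 2, x_{13} = 2, x_{14} = 4, x_{15} = 6, x_{16} = 0, x_{17} = 6, x_{18} = 6, x_{19} = 2, x_{20} = 8, x_{21} = 0.
The sequence repeats with period 20.
(118 - 0) mod 20 = 18, so x_{118} = x_{18} = 6.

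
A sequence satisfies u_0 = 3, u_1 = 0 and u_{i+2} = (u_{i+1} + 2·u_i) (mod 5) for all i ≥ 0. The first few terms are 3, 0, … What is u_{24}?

3

We have u_0 = 3, u_1 = 0, u_2 = 1, u_3 = 1, u_4 = 3, u_5 = 0.
Since (u_4, u_5) = (u_0, u_1) = (3, 0) (two consecutive terms determine the rest), the sequence is periodic with period 4.
So u_{24} = u_{0 + ((24-0) mod 4)} = u_0 = 3.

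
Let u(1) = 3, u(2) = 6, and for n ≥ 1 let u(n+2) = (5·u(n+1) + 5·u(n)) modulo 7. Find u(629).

Computing terms: u(1) = 3; u(2) = 6; u(3) = 3; u(4) = 3; u(5) = 2; u(6) = 4; u(7) = 2; u(8) = 2; u(9) = 6; u(10) = 5; u(11) = 6; u(12) = 6; u(13) = 4; u(14) = 1; u(15) = 4; u(16) = 4; u(17) = 5; u(18) = 3; u(19) = 5; u(20) = 5; u(21) = 1; u(22) = 2; u(23) = 1; u(24) = 1; u(25) = 3; u(26) = 6.
Since (u(25), u(26)) = (u(1), u(2)) = (3, 6) (two consecutive terms determine the rest), the sequence is periodic with period 24.
(629 - 1) mod 24 = 4, so u(629) = u(5) = 2.

2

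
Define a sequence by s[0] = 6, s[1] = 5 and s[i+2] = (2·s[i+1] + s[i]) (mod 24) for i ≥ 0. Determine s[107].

Listing terms: s[0] = 6,  s[1] = 5,  s[2] = 16,  s[3] = 13,  s[4] = 18,  s[5] = 1,  s[6] = 20,  s[7] = 17,  s[8] = 6,  s[9] = 5.
The sequence repeats with period 8.
So s[107] = s[0 + ((107-0) mod 8)] = s[3] = 13.

13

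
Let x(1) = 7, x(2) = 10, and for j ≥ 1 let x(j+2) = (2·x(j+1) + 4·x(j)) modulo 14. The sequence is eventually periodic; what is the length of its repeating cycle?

48

x(1) = 7, x(2) = 10, x(3) = 6, x(4) = 10, x(5) = 2, x(6) = 2, x(7) = 12, x(8) = 4, x(9) = 0, x(10) = 2, x(11) = 4, x(12) = 2, x(13) = 6, x(14) = 6, x(15) = 8, x(16) = 12, x(17) = 0, x(18) = 6, x(19) = 12, x(20) = 6, x(21) = 4, x(22) = 4, x(23) = 10, x(24) = 8, x(25) = 0, x(26) = 4, x(27) = 8, x(28) = 4, x(29) = 12, x(30) = 12, x(31) = 2, x(32) = 10, x(33) = 0, x(34) = 12, x(35) = 10, x(36) = 12, x(37) = 8, x(38) = 8, x(39) = 6, x(40) = 2, x(41) = 0, x(42) = 8, x(43) = 2, x(44) = 8, x(45) = 10, x(46) = 10, x(47) = 4, x(48) = 6, x(49) = 0, x(50) = 10, x(51) = 6.
Since (x(50), x(51)) = (x(2), x(3)) = (10, 6) (two consecutive terms determine the rest), the sequence is eventually periodic: after a pre-period of length 1 it cycles with period 48.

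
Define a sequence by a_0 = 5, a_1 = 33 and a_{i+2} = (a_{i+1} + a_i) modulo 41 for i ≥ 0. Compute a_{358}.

a_0 = 5, a_1 = 33, a_2 = 38, a_3 = 30, a_4 = 27, a_5 = 16, a_6 = 2, a_7 = 18, a_8 = 20, a_9 = 38, a_{10} = 17, a_{11} = 14, a_{12} = 31, a_{13} = 4, a_{14} = 35, a_{15} = 39, a_{16} = 33, a_{17} = 31, a_{18} = 23, a_{19} = 13, a_{20} = 36, a_{21} = 8, a_{22} = 3, a_{23} = 11, a_{24} = 14, a_{25} = 25, a_{26} = 39, a_{27} = 23, a_{28} = 21, a_{29} = 3, a_{30} = 24, a_{31} = 27, a_{32} = 10, a_{33} = 37, a_{34} = 6, a_{35} = 2, a_{36} = 8, a_{37} = 10, a_{38} = 18, a_{39} = 28, a_{40} = 5, a_{41} = 33.
Since (a_{40}, a_{41}) = (a_0, a_1) = (5, 33) (two consecutive terms determine the rest), the sequence is periodic with period 40.
So a_{358} = a_{0 + ((358-0) mod 40)} = a_{38} = 18.

18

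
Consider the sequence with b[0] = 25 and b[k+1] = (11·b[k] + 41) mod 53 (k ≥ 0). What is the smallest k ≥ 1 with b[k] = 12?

Listing terms: b[0] = 25; b[1] = 51; b[2] = 19; b[3] = 38; b[4] = 35; b[5] = 2; b[6] = 10; b[7] = 45; b[8] = 6; b[9] = 1; b[10] = 52; b[11] = 30; b[12] = 0; b[13] = 41; b[14] = 15; b[15] = 47; b[16] = 28; b[17] = 31; b[18] = 11; b[19] = 3; b[20] = 21; b[21] = 7; b[22] = 12; b[23] = 14; b[24] = 36; b[25] = 13; b[26] = 25.
The sequence repeats with period 26.
The value 12 first appears (with k ≥ 1) at b[22].

22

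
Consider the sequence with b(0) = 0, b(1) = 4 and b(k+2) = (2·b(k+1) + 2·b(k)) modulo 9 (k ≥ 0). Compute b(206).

b(0) = 0; b(1) = 4; b(2) = 8; b(3) = 6; b(4) = 1; b(5) = 5; b(6) = 3; b(7) = 7; b(8) = 2; b(9) = 0; b(10) = 4.
Since (b(9), b(10)) = (b(0), b(1)) = (0, 4) (two consecutive terms determine the rest), the sequence is periodic with period 9.
So b(206) = b(0 + ((206-0) mod 9)) = b(8) = 2.

2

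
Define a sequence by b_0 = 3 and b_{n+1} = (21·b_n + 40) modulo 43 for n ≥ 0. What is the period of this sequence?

7

b_0 = 3; b_1 = 17; b_2 = 10; b_3 = 35; b_4 = 1; b_5 = 18; b_6 = 31; b_7 = 3.
The sequence repeats with period 7.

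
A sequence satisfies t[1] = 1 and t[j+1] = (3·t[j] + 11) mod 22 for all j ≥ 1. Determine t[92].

Computing terms: t[1] = 1,  t[2] = 14,  t[3] = 9,  t[4] = 16,  t[5] = 15,  t[6] = 12,  t[7] = 3,  t[8] = 20,  t[9] = 5,  t[10] = 4,  t[11] = 1.
The sequence repeats with period 10.
So t[92] = t[1 + ((92-1) mod 10)] = t[2] = 14.

14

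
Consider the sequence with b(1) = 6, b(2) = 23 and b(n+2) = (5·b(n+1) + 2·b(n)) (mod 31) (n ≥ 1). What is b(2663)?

b(1) = 6; b(2) = 23; b(3) = 3; b(4) = 30; b(5) = 1; b(6) = 3; b(7) = 17; b(8) = 29; b(9) = 24; b(10) = 23; b(11) = 8; b(12) = 24; b(13) = 12; b(14) = 15; b(15) = 6; b(16) = 29; b(17) = 2; b(18) = 6; b(19) = 3; b(20) = 27; b(21) = 17; b(22) = 15; b(23) = 16; b(24) = 17; b(25) = 24; b(26) = 30; b(27) = 12; b(28) = 27; b(29) = 4; b(30) = 12; b(31) = 6; b(32) = 23.
Since (b(31), b(32)) = (b(1), b(2)) = (6, 23) (two consecutive terms determine the rest), the sequence is periodic with period 30.
So b(2663) = b(1 + ((2663-1) mod 30)) = b(23) = 16.

16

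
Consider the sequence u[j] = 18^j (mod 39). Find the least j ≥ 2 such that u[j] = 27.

4

Computing terms: u[1] = 18,  u[2] = 12,  u[3] = 21,  u[4] = 27,  u[5] = 18.
Since u[5] = u[1] = 18, the sequence is periodic with period 4.
The value 27 first appears (with j ≥ 2) at u[4].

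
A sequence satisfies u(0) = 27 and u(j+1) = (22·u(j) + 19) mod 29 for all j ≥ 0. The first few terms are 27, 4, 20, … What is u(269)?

24

Computing terms: u(0) = 27,  u(1) = 4,  u(2) = 20,  u(3) = 24,  u(4) = 25,  u(5) = 18,  u(6) = 9,  u(7) = 14,  u(8) = 8,  u(9) = 21,  u(10) = 17,  u(11) = 16,  u(12) = 23,  u(13) = 3,  u(14) = 27.
The sequence repeats with period 14.
So u(269) = u(0 + ((269-0) mod 14)) = u(3) = 24.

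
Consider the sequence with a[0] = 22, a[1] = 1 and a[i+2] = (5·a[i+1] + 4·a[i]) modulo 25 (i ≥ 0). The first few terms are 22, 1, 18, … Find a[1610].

We have a[0] = 22,  a[1] = 1,  a[2] = 18,  a[3] = 19,  a[4] = 17,  a[5] = 11,  a[6] = 23,  a[7] = 9,  a[8] = 12,  a[9] = 21,  a[10] = 3,  a[11] = 24,  a[12] = 7,  a[13] = 6,  a[14] = 8,  a[15] = 14,  a[16] = 2,  a[17] = 16,  a[18] = 13,  a[19] = 4,  a[20] = 22,  a[21] = 1.
Since (a[20], a[21]) = (a[0], a[1]) = (22, 1) (two consecutive terms determine the rest), the sequence is periodic with period 20.
(1610 - 0) mod 20 = 10, so a[1610] = a[10] = 3.

3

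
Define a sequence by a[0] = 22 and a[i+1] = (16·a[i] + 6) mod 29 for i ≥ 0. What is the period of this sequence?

7

We have a[0] = 22, a[1] = 10, a[2] = 21, a[3] = 23, a[4] = 26, a[5] = 16, a[6] = 1, a[7] = 22.
Since a[7] = a[0] = 22, the sequence is periodic with period 7.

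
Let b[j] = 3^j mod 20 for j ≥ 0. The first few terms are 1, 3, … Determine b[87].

Listing terms: b[0] = 1; b[1] = 3; b[2] = 9; b[3] = 7; b[4] = 1.
The sequence repeats with period 4.
(87 - 0) mod 4 = 3, so b[87] = b[3] = 7.

7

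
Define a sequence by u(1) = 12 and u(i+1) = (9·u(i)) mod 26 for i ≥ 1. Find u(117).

10

Listing terms: u(1) = 12; u(2) = 4; u(3) = 10; u(4) = 12.
Since u(4) = u(1) = 12, the sequence is periodic with period 3.
So u(117) = u(1 + ((117-1) mod 3)) = u(3) = 10.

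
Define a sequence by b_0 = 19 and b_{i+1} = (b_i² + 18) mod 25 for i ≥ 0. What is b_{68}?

Listing terms: b_0 = 19, b_1 = 4, b_2 = 9, b_3 = 24, b_4 = 19.
Since b_4 = b_0 = 19, the sequence is periodic with period 4.
(68 - 0) mod 4 = 0, so b_{68} = b_0 = 19.

19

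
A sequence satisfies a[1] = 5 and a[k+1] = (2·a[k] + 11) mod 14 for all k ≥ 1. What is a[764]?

a[1] = 5; a[2] = 7; a[3] = 11; a[4] = 5.
The sequence repeats with period 3.
So a[764] = a[1 + ((764-1) mod 3)] = a[2] = 7.

7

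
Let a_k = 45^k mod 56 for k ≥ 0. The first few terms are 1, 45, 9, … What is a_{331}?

45

Listing terms: a_0 = 1, a_1 = 45, a_2 = 9, a_3 = 13, a_4 = 25, a_5 = 5, a_6 = 1.
The sequence repeats with period 6.
(331 - 0) mod 6 = 1, so a_{331} = a_1 = 45.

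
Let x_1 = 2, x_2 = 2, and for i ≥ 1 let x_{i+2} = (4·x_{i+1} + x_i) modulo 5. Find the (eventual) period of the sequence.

Computing terms: x_1 = 2,  x_2 = 2,  x_3 = 0,  x_4 = 2,  x_5 = 3,  x_6 = 4,  x_7 = 4,  x_8 = 0,  x_9 = 4,  x_{10} = 1,  x_{11} = 3,  x_{12} = 3,  x_{13} = 0,  x_{14} = 3,  x_{15} = 2,  x_{16} = 1,  x_{17} = 1,  x_{18} = 0,  x_{19} = 1,  x_{20} = 4,  x_{21} = 2,  x_{22} = 2.
Since (x_{21}, x_{22}) = (x_1, x_2) = (2, 2) (two consecutive terms determine the rest), the sequence is periodic with period 20.

20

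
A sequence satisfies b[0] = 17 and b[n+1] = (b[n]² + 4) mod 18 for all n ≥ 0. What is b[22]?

b[0] = 17,  b[1] = 5,  b[2] = 11,  b[3] = 17.
The sequence repeats with period 3.
(22 - 0) mod 3 = 1, so b[22] = b[1] = 5.

5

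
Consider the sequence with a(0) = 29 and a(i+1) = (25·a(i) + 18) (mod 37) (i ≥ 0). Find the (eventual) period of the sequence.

Computing terms: a(0) = 29,  a(1) = 3,  a(2) = 19,  a(3) = 12,  a(4) = 22,  a(5) = 13,  a(6) = 10,  a(7) = 9,  a(8) = 21,  a(9) = 25,  a(10) = 14,  a(11) = 35,  a(12) = 5,  a(13) = 32,  a(14) = 4,  a(15) = 7,  a(16) = 8,  a(17) = 33,  a(18) = 29.
Since a(18) = a(0) = 29, the sequence is periodic with period 18.

18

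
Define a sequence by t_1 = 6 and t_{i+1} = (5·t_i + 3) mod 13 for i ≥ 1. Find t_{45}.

6

t_1 = 6; t_2 = 7; t_3 = 12; t_4 = 11; t_5 = 6.
The sequence repeats with period 4.
So t_{45} = t_{1 + ((45-1) mod 4)} = t_1 = 6.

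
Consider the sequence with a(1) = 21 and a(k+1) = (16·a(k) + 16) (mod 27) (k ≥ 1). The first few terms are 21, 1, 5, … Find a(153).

20

We have a(1) = 21, a(2) = 1, a(3) = 5, a(4) = 15, a(5) = 13, a(6) = 8, a(7) = 9, a(8) = 25, a(9) = 11, a(10) = 3, a(11) = 10, a(12) = 14, a(13) = 24, a(14) = 22, a(15) = 17, a(16) = 18, a(17) = 7, a(18) = 20, a(19) = 12, a(20) = 19, a(21) = 23, a(22) = 6, a(23) = 4, a(24) = 26, a(25) = 0, a(26) = 16, a(27) = 2, a(28) = 21.
The sequence repeats with period 27.
(153 - 1) mod 27 = 17, so a(153) = a(18) = 20.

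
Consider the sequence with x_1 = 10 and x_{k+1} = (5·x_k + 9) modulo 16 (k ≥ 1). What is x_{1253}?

6

x_1 = 10,  x_2 = 11,  x_3 = 0,  x_4 = 9,  x_5 = 6,  x_6 = 7,  x_7 = 12,  x_8 = 5,  x_9 = 2,  x_{10} = 3,  x_{11} = 8,  x_{12} = 1,  x_{13} = 14,  x_{14} = 15,  x_{15} = 4,  x_{16} = 13,  x_{17} = 10.
Since x_{17} = x_1 = 10, the sequence is periodic with period 16.
So x_{1253} = x_{1 + ((1253-1) mod 16)} = x_5 = 6.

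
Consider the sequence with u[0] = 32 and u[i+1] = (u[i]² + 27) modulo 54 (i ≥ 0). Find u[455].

7

Computing terms: u[0] = 32,  u[1] = 25,  u[2] = 4,  u[3] = 43,  u[4] = 40,  u[5] = 7,  u[6] = 22,  u[7] = 25.
Since u[7] = u[1] = 25, the sequence is eventually periodic: after a pre-period of length 1 it cycles with period 6.
For i ≥ 1, u[i] depends only on (i - 1) mod 6. (455 - 1) mod 6 = 4, so u[455] = u[5] = 7.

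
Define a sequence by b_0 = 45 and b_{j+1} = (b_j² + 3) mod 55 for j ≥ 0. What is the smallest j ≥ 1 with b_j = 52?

2

Computing terms: b_0 = 45, b_1 = 48, b_2 = 52, b_3 = 12, b_4 = 37, b_5 = 52.
Since b_5 = b_2 = 52, the sequence is eventually periodic: after a pre-period of length 2 it cycles with period 3.
The value 52 first appears (with j ≥ 1) at b_2.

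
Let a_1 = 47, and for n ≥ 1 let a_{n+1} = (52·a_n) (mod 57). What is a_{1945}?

Listing terms: a_1 = 47; a_2 = 50; a_3 = 35; a_4 = 53; a_5 = 20; a_6 = 14; a_7 = 44; a_8 = 8; a_9 = 17; a_{10} = 29; a_{11} = 26; a_{12} = 41; a_{13} = 23; a_{14} = 56; a_{15} = 5; a_{16} = 32; a_{17} = 11; a_{18} = 2; a_{19} = 47.
Since a_{19} = a_1 = 47, the sequence is periodic with period 18.
(1945 - 1) mod 18 = 0, so a_{1945} = a_1 = 47.

47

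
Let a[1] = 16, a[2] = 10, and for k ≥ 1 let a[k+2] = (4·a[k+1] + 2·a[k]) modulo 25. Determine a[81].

16

Listing terms: a[1] = 16, a[2] = 10, a[3] = 22, a[4] = 8, a[5] = 1, a[6] = 20, a[7] = 7, a[8] = 18, a[9] = 11, a[10] = 5, a[11] = 17, a[12] = 3, a[13] = 21, a[14] = 15, a[15] = 2, a[16] = 13, a[17] = 6, a[18] = 0, a[19] = 12, a[20] = 23, a[21] = 16, a[22] = 10.
Since (a[21], a[22]) = (a[1], a[2]) = (16, 10) (two consecutive terms determine the rest), the sequence is periodic with period 20.
So a[81] = a[1 + ((81-1) mod 20)] = a[1] = 16.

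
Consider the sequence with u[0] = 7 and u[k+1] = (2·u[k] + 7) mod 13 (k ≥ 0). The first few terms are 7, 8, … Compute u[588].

7

u[0] = 7, u[1] = 8, u[2] = 10, u[3] = 1, u[4] = 9, u[5] = 12, u[6] = 5, u[7] = 4, u[8] = 2, u[9] = 11, u[10] = 3, u[11] = 0, u[12] = 7.
The sequence repeats with period 12.
So u[588] = u[0 + ((588-0) mod 12)] = u[0] = 7.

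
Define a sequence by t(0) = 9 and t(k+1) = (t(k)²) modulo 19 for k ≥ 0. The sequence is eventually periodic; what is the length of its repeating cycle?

6

Listing terms: t(0) = 9; t(1) = 5; t(2) = 6; t(3) = 17; t(4) = 4; t(5) = 16; t(6) = 9.
The sequence repeats with period 6.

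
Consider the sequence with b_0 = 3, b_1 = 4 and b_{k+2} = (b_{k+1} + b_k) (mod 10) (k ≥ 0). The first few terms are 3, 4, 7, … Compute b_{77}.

9

b_0 = 3, b_1 = 4, b_2 = 7, b_3 = 1, b_4 = 8, b_5 = 9, b_6 = 7, b_7 = 6, b_8 = 3, b_9 = 9, b_{10} = 2, b_{11} = 1, b_{12} = 3, b_{13} = 4.
The sequence repeats with period 12.
(77 - 0) mod 12 = 5, so b_{77} = b_5 = 9.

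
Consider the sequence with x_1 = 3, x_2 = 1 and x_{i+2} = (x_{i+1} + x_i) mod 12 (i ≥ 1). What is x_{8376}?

x_1 = 3,  x_2 = 1,  x_3 = 4,  x_4 = 5,  x_5 = 9,  x_6 = 2,  x_7 = 11,  x_8 = 1,  x_9 = 0,  x_{10} = 1,  x_{11} = 1,  x_{12} = 2,  x_{13} = 3,  x_{14} = 5,  x_{15} = 8,  x_{16} = 1,  x_{17} = 9,  x_{18} = 10,  x_{19} = 7,  x_{20} = 5,  x_{21} = 0,  x_{22} = 5,  x_{23} = 5,  x_{24} = 10,  x_{25} = 3,  x_{26} = 1.
The sequence repeats with period 24.
So x_{8376} = x_{1 + ((8376-1) mod 24)} = x_{24} = 10.

10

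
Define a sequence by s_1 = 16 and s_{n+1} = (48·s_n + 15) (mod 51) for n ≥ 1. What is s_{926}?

48

We have s_1 = 16, s_2 = 18, s_3 = 12, s_4 = 30, s_5 = 27, s_6 = 36, s_7 = 9, s_8 = 39, s_9 = 0, s_{10} = 15, s_{11} = 21, s_{12} = 3, s_{13} = 6, s_{14} = 48, s_{15} = 24, s_{16} = 45, s_{17} = 33, s_{18} = 18.
Since s_{18} = s_2 = 18, the sequence is eventually periodic: after a pre-period of length 1 it cycles with period 16.
For n ≥ 2, s_n depends only on (n - 2) mod 16. (926 - 2) mod 16 = 12, so s_{926} = s_{14} = 48.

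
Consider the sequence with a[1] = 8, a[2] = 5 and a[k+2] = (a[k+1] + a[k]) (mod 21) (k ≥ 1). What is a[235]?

1

a[1] = 8; a[2] = 5; a[3] = 13; a[4] = 18; a[5] = 10; a[6] = 7; a[7] = 17; a[8] = 3; a[9] = 20; a[10] = 2; a[11] = 1; a[12] = 3; a[13] = 4; a[14] = 7; a[15] = 11; a[16] = 18; a[17] = 8; a[18] = 5.
Since (a[17], a[18]) = (a[1], a[2]) = (8, 5) (two consecutive terms determine the rest), the sequence is periodic with period 16.
(235 - 1) mod 16 = 10, so a[235] = a[11] = 1.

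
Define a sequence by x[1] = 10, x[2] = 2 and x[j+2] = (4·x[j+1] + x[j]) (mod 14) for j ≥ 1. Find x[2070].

0

We have x[1] = 10,  x[2] = 2,  x[3] = 4,  x[4] = 4,  x[5] = 6,  x[6] = 0,  x[7] = 6,  x[8] = 10,  x[9] = 4,  x[10] = 12,  x[11] = 10,  x[12] = 10,  x[13] = 8,  x[14] = 0,  x[15] = 8,  x[16] = 4,  x[17] = 10,  x[18] = 2.
Since (x[17], x[18]) = (x[1], x[2]) = (10, 2) (two consecutive terms determine the rest), the sequence is periodic with period 16.
(2070 - 1) mod 16 = 5, so x[2070] = x[6] = 0.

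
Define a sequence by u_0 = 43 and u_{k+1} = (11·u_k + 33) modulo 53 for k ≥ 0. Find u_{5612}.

Computing terms: u_0 = 43; u_1 = 29; u_2 = 34; u_3 = 36; u_4 = 5; u_5 = 35; u_6 = 47; u_7 = 20; u_8 = 41; u_9 = 7; u_{10} = 4; u_{11} = 24; u_{12} = 32; u_{13} = 14; u_{14} = 28; u_{15} = 23; u_{16} = 21; u_{17} = 52; u_{18} = 22; u_{19} = 10; u_{20} = 37; u_{21} = 16; u_{22} = 50; u_{23} = 0; u_{24} = 33; u_{25} = 25; u_{26} = 43.
The sequence repeats with period 26.
So u_{5612} = u_{0 + ((5612-0) mod 26)} = u_{22} = 50.

50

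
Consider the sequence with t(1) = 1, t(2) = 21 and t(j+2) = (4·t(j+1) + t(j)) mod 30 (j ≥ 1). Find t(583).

5

Computing terms: t(1) = 1,  t(2) = 21,  t(3) = 25,  t(4) = 1,  t(5) = 29,  t(6) = 27,  t(7) = 17,  t(8) = 5,  t(9) = 7,  t(10) = 3,  t(11) = 19,  t(12) = 19,  t(13) = 5,  t(14) = 9,  t(15) = 11,  t(16) = 23,  t(17) = 13,  t(18) = 15,  t(19) = 13,  t(20) = 7,  t(21) = 11,  t(22) = 21,  t(23) = 5,  t(24) = 11,  t(25) = 19,  t(26) = 27,  t(27) = 7,  t(28) = 25,  t(29) = 17,  t(30) = 3,  t(31) = 29,  t(32) = 29,  t(33) = 25,  t(34) = 9,  t(35) = 1,  t(36) = 13,  t(37) = 23,  t(38) = 15,  t(39) = 23,  t(40) = 17,  t(41) = 1,  t(42) = 21.
Since (t(41), t(42)) = (t(1), t(2)) = (1, 21) (two consecutive terms determine the rest), the sequence is periodic with period 40.
(583 - 1) mod 40 = 22, so t(583) = t(23) = 5.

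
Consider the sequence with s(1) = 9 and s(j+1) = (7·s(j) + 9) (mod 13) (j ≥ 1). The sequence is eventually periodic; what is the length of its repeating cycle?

Listing terms: s(1) = 9,  s(2) = 7,  s(3) = 6,  s(4) = 12,  s(5) = 2,  s(6) = 10,  s(7) = 1,  s(8) = 3,  s(9) = 4,  s(10) = 11,  s(11) = 8,  s(12) = 0,  s(13) = 9.
The sequence repeats with period 12.

12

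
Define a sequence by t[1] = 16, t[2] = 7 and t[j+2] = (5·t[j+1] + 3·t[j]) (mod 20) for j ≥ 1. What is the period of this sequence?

t[1] = 16, t[2] = 7, t[3] = 3, t[4] = 16, t[5] = 9, t[6] = 13, t[7] = 12, t[8] = 19, t[9] = 11, t[10] = 12, t[11] = 13, t[12] = 1, t[13] = 4, t[14] = 3, t[15] = 7, t[16] = 4, t[17] = 1, t[18] = 17, t[19] = 8, t[20] = 11, t[21] = 19, t[22] = 8, t[23] = 17, t[24] = 9, t[25] = 16, t[26] = 7.
The sequence repeats with period 24.

24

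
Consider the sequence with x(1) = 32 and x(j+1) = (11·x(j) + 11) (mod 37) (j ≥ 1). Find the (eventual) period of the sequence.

Listing terms: x(1) = 32, x(2) = 30, x(3) = 8, x(4) = 25, x(5) = 27, x(6) = 12, x(7) = 32.
Since x(7) = x(1) = 32, the sequence is periodic with period 6.

6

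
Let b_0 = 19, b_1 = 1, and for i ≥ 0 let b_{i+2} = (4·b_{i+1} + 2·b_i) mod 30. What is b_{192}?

Listing terms: b_0 = 19,  b_1 = 1,  b_2 = 12,  b_3 = 20,  b_4 = 14,  b_5 = 6,  b_6 = 22,  b_7 = 10,  b_8 = 24,  b_9 = 26,  b_{10} = 2,  b_{11} = 0,  b_{12} = 4,  b_{13} = 16,  b_{14} = 12,  b_{15} = 20.
Since (b_{14}, b_{15}) = (b_2, b_3) = (12, 20) (two consecutive terms determine the rest), the sequence is eventually periodic: after a pre-period of length 2 it cycles with period 12.
For i ≥ 2, b_i depends only on (i - 2) mod 12. (192 - 2) mod 12 = 10, so b_{192} = b_{12} = 4.

4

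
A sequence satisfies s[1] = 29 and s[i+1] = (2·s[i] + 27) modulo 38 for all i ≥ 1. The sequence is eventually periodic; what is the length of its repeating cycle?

We have s[1] = 29, s[2] = 9, s[3] = 7, s[4] = 3, s[5] = 33, s[6] = 17, s[7] = 23, s[8] = 35, s[9] = 21, s[10] = 31, s[11] = 13, s[12] = 15, s[13] = 19, s[14] = 27, s[15] = 5, s[16] = 37, s[17] = 25, s[18] = 1, s[19] = 29.
Since s[19] = s[1] = 29, the sequence is periodic with period 18.

18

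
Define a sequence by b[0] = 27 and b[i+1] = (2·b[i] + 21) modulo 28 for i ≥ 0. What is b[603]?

27

b[0] = 27; b[1] = 19; b[2] = 3; b[3] = 27.
Since b[3] = b[0] = 27, the sequence is periodic with period 3.
(603 - 0) mod 3 = 0, so b[603] = b[0] = 27.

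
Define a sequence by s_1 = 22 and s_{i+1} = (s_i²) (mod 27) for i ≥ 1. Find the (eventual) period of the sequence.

6

We have s_1 = 22,  s_2 = 25,  s_3 = 4,  s_4 = 16,  s_5 = 13,  s_6 = 7,  s_7 = 22.
The sequence repeats with period 6.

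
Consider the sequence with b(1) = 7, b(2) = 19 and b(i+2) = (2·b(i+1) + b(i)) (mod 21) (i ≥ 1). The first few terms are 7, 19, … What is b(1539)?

3

b(1) = 7; b(2) = 19; b(3) = 3; b(4) = 4; b(5) = 11; b(6) = 5; b(7) = 0; b(8) = 5; b(9) = 10; b(10) = 4; b(11) = 18; b(12) = 19; b(13) = 14; b(14) = 5; b(15) = 3; b(16) = 11; b(17) = 4; b(18) = 19; b(19) = 0; b(20) = 19; b(21) = 17; b(22) = 11; b(23) = 18; b(24) = 5; b(25) = 7; b(26) = 19.
The sequence repeats with period 24.
(1539 - 1) mod 24 = 2, so b(1539) = b(3) = 3.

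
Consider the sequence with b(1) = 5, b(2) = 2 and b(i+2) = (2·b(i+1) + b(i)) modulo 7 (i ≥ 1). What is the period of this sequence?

Computing terms: b(1) = 5; b(2) = 2; b(3) = 2; b(4) = 6; b(5) = 0; b(6) = 6; b(7) = 5; b(8) = 2.
Since (b(7), b(8)) = (b(1), b(2)) = (5, 2) (two consecutive terms determine the rest), the sequence is periodic with period 6.

6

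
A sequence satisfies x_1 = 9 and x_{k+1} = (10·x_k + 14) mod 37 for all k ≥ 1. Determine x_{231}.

We have x_1 = 9,  x_2 = 30,  x_3 = 18,  x_4 = 9.
The sequence repeats with period 3.
So x_{231} = x_{1 + ((231-1) mod 3)} = x_3 = 18.

18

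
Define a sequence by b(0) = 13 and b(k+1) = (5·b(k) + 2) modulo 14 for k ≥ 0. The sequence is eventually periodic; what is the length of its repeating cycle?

6

Listing terms: b(0) = 13,  b(1) = 11,  b(2) = 1,  b(3) = 7,  b(4) = 9,  b(5) = 5,  b(6) = 13.
Since b(6) = b(0) = 13, the sequence is periodic with period 6.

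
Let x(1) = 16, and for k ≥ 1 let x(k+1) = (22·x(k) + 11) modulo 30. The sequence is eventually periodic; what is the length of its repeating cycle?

12

We have x(1) = 16, x(2) = 3, x(3) = 17, x(4) = 25, x(5) = 21, x(6) = 23, x(7) = 7, x(8) = 15, x(9) = 11, x(10) = 13, x(11) = 27, x(12) = 5, x(13) = 1, x(14) = 3.
Since x(14) = x(2) = 3, the sequence is eventually periodic: after a pre-period of length 1 it cycles with period 12.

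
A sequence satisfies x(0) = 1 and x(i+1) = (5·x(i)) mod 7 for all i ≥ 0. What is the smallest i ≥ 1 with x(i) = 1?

6

We have x(0) = 1, x(1) = 5, x(2) = 4, x(3) = 6, x(4) = 2, x(5) = 3, x(6) = 1.
Since x(6) = x(0) = 1, the sequence is periodic with period 6.
The value 1 next appears (with i ≥ 1) at x(6).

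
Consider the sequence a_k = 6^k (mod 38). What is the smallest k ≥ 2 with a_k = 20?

Listing terms: a_1 = 6,  a_2 = 36,  a_3 = 26,  a_4 = 4,  a_5 = 24,  a_6 = 30,  a_7 = 28,  a_8 = 16,  a_9 = 20,  a_{10} = 6.
The sequence repeats with period 9.
The value 20 first appears (with k ≥ 2) at a_9.

9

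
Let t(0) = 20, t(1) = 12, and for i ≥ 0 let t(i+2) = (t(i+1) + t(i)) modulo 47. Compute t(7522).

We have t(0) = 20; t(1) = 12; t(2) = 32; t(3) = 44; t(4) = 29; t(5) = 26; t(6) = 8; t(7) = 34; t(8) = 42; t(9) = 29; t(10) = 24; t(11) = 6; t(12) = 30; t(13) = 36; t(14) = 19; t(15) = 8; t(16) = 27; t(17) = 35; t(18) = 15; t(19) = 3; t(20) = 18; t(21) = 21; t(22) = 39; t(23) = 13; t(24) = 5; t(25) = 18; t(26) = 23; t(27) = 41; t(28) = 17; t(29) = 11; t(30) = 28; t(31) = 39; t(32) = 20; t(33) = 12.
Since (t(32), t(33)) = (t(0), t(1)) = (20, 12) (two consecutive terms determine the rest), the sequence is periodic with period 32.
(7522 - 0) mod 32 = 2, so t(7522) = t(2) = 32.

32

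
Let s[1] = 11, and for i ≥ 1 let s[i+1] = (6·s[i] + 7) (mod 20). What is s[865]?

9

Listing terms: s[1] = 11; s[2] = 13; s[3] = 5; s[4] = 17; s[5] = 9; s[6] = 1; s[7] = 13.
Since s[7] = s[2] = 13, the sequence is eventually periodic: after a pre-period of length 1 it cycles with period 5.
For i ≥ 2, s[i] depends only on (i - 2) mod 5. (865 - 2) mod 5 = 3, so s[865] = s[5] = 9.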